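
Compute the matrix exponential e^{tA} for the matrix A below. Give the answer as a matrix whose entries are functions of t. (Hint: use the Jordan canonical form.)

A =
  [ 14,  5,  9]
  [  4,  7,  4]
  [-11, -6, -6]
e^{tA} =
  [t^2*exp(5*t) + 9*t*exp(5*t) + exp(5*t), t^2*exp(5*t)/2 + 5*t*exp(5*t), t^2*exp(5*t) + 9*t*exp(5*t)]
  [4*t*exp(5*t), 2*t*exp(5*t) + exp(5*t), 4*t*exp(5*t)]
  [-t^2*exp(5*t) - 11*t*exp(5*t), -t^2*exp(5*t)/2 - 6*t*exp(5*t), -t^2*exp(5*t) - 11*t*exp(5*t) + exp(5*t)]

Strategy: write A = P · J · P⁻¹ where J is a Jordan canonical form, so e^{tA} = P · e^{tJ} · P⁻¹, and e^{tJ} can be computed block-by-block.

A has Jordan form
J =
  [5, 1, 0]
  [0, 5, 1]
  [0, 0, 5]
(up to reordering of blocks).

Per-block formulas:
  For a 3×3 Jordan block J_3(5): exp(t · J_3(5)) = e^(5t)·(I + t·N + (t^2/2)·N^2), where N is the 3×3 nilpotent shift.

After assembling e^{tJ} and conjugating by P, we get:

e^{tA} =
  [t^2*exp(5*t) + 9*t*exp(5*t) + exp(5*t), t^2*exp(5*t)/2 + 5*t*exp(5*t), t^2*exp(5*t) + 9*t*exp(5*t)]
  [4*t*exp(5*t), 2*t*exp(5*t) + exp(5*t), 4*t*exp(5*t)]
  [-t^2*exp(5*t) - 11*t*exp(5*t), -t^2*exp(5*t)/2 - 6*t*exp(5*t), -t^2*exp(5*t) - 11*t*exp(5*t) + exp(5*t)]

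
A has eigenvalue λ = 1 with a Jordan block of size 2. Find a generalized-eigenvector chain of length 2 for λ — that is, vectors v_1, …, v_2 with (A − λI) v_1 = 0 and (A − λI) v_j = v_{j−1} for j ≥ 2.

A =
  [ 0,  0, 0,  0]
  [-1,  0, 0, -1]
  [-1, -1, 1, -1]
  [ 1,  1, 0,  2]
A Jordan chain for λ = 1 of length 2:
v_1 = (0, -1, -1, 1)ᵀ
v_2 = (0, 1, 0, 0)ᵀ

Let N = A − (1)·I. We want v_2 with N^2 v_2 = 0 but N^1 v_2 ≠ 0; then v_{j-1} := N · v_j for j = 2, …, 2.

Pick v_2 = (0, 1, 0, 0)ᵀ.
Then v_1 = N · v_2 = (0, -1, -1, 1)ᵀ.

Sanity check: (A − (1)·I) v_1 = (0, 0, 0, 0)ᵀ = 0. ✓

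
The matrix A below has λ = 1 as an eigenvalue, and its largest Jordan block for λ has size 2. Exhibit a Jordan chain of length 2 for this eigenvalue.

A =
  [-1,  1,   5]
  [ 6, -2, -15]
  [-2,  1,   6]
A Jordan chain for λ = 1 of length 2:
v_1 = (-2, 6, -2)ᵀ
v_2 = (1, 0, 0)ᵀ

Let N = A − (1)·I. We want v_2 with N^2 v_2 = 0 but N^1 v_2 ≠ 0; then v_{j-1} := N · v_j for j = 2, …, 2.

Pick v_2 = (1, 0, 0)ᵀ.
Then v_1 = N · v_2 = (-2, 6, -2)ᵀ.

Sanity check: (A − (1)·I) v_1 = (0, 0, 0)ᵀ = 0. ✓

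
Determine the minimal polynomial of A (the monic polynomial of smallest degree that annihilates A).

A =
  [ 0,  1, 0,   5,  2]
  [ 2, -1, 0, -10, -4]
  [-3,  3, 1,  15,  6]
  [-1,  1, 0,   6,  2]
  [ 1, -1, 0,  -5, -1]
x^2 - 2*x + 1

The characteristic polynomial is χ_A(x) = (x - 1)^5, so the eigenvalues are known. The minimal polynomial is
  m_A(x) = Π_λ (x − λ)^{k_λ}
where k_λ is the size of the *largest* Jordan block for λ (equivalently, the smallest k with (A − λI)^k v = 0 for every generalised eigenvector v of λ).

  λ = 1: largest Jordan block has size 2, contributing (x − 1)^2

So m_A(x) = (x - 1)^2 = x^2 - 2*x + 1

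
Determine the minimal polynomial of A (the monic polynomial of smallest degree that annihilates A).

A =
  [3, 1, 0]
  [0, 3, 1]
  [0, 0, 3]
x^3 - 9*x^2 + 27*x - 27

The characteristic polynomial is χ_A(x) = (x - 3)^3, so the eigenvalues are known. The minimal polynomial is
  m_A(x) = Π_λ (x − λ)^{k_λ}
where k_λ is the size of the *largest* Jordan block for λ (equivalently, the smallest k with (A − λI)^k v = 0 for every generalised eigenvector v of λ).

  λ = 3: largest Jordan block has size 3, contributing (x − 3)^3

So m_A(x) = (x - 3)^3 = x^3 - 9*x^2 + 27*x - 27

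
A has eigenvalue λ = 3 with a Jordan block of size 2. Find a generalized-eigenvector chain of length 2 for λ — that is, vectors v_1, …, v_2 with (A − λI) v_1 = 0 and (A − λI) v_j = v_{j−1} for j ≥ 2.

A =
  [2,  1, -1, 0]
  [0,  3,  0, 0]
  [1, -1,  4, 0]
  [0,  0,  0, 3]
A Jordan chain for λ = 3 of length 2:
v_1 = (-1, 0, 1, 0)ᵀ
v_2 = (1, 0, 0, 0)ᵀ

Let N = A − (3)·I. We want v_2 with N^2 v_2 = 0 but N^1 v_2 ≠ 0; then v_{j-1} := N · v_j for j = 2, …, 2.

Pick v_2 = (1, 0, 0, 0)ᵀ.
Then v_1 = N · v_2 = (-1, 0, 1, 0)ᵀ.

Sanity check: (A − (3)·I) v_1 = (0, 0, 0, 0)ᵀ = 0. ✓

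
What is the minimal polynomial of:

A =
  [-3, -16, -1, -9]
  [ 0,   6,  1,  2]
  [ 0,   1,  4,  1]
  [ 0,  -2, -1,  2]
x^4 - 9*x^3 + 12*x^2 + 80*x - 192

The characteristic polynomial is χ_A(x) = (x - 4)^3*(x + 3), so the eigenvalues are known. The minimal polynomial is
  m_A(x) = Π_λ (x − λ)^{k_λ}
where k_λ is the size of the *largest* Jordan block for λ (equivalently, the smallest k with (A − λI)^k v = 0 for every generalised eigenvector v of λ).

  λ = -3: largest Jordan block has size 1, contributing (x + 3)
  λ = 4: largest Jordan block has size 3, contributing (x − 4)^3

So m_A(x) = (x - 4)^3*(x + 3) = x^4 - 9*x^3 + 12*x^2 + 80*x - 192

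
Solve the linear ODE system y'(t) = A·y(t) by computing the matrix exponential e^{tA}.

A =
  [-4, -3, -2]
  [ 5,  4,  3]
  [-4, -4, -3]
e^{tA} =
  [t^2*exp(-t) - 3*t*exp(-t) + exp(-t), t^2*exp(-t) - 3*t*exp(-t), t^2*exp(-t)/2 - 2*t*exp(-t)]
  [-t^2*exp(-t) + 5*t*exp(-t), -t^2*exp(-t) + 5*t*exp(-t) + exp(-t), -t^2*exp(-t)/2 + 3*t*exp(-t)]
  [-4*t*exp(-t), -4*t*exp(-t), -2*t*exp(-t) + exp(-t)]

Strategy: write A = P · J · P⁻¹ where J is a Jordan canonical form, so e^{tA} = P · e^{tJ} · P⁻¹, and e^{tJ} can be computed block-by-block.

A has Jordan form
J =
  [-1,  1,  0]
  [ 0, -1,  1]
  [ 0,  0, -1]
(up to reordering of blocks).

Per-block formulas:
  For a 3×3 Jordan block J_3(-1): exp(t · J_3(-1)) = e^(-1t)·(I + t·N + (t^2/2)·N^2), where N is the 3×3 nilpotent shift.

After assembling e^{tJ} and conjugating by P, we get:

e^{tA} =
  [t^2*exp(-t) - 3*t*exp(-t) + exp(-t), t^2*exp(-t) - 3*t*exp(-t), t^2*exp(-t)/2 - 2*t*exp(-t)]
  [-t^2*exp(-t) + 5*t*exp(-t), -t^2*exp(-t) + 5*t*exp(-t) + exp(-t), -t^2*exp(-t)/2 + 3*t*exp(-t)]
  [-4*t*exp(-t), -4*t*exp(-t), -2*t*exp(-t) + exp(-t)]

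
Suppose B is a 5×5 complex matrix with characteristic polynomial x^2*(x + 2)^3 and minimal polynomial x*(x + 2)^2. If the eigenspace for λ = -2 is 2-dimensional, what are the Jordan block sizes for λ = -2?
Block sizes for λ = -2: [2, 1]

Step 1 — from the characteristic polynomial, algebraic multiplicity of λ = -2 is 3. From dim ker(B − (-2)·I) = 2, there are exactly 2 Jordan blocks for λ = -2.
Step 2 — from the minimal polynomial, the factor (x + 2)^2 tells us the largest block for λ = -2 has size 2.
Step 3 — with total size 3, 2 blocks, and largest block 2, the block sizes (in nonincreasing order) are [2, 1].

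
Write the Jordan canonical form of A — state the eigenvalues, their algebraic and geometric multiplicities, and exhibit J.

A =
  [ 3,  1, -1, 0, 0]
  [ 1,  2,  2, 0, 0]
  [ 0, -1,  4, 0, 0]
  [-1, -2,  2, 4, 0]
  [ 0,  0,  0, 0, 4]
J_3(3) ⊕ J_1(4) ⊕ J_1(4)

The characteristic polynomial is
  det(x·I − A) = x^5 - 17*x^4 + 115*x^3 - 387*x^2 + 648*x - 432 = (x - 4)^2*(x - 3)^3

Eigenvalues and multiplicities (the geometric multiplicity of λ is n − rank(A − λI), which equals the number of Jordan blocks for λ):
  λ = 3: algebraic multiplicity = 3, geometric multiplicity = 1
  λ = 4: algebraic multiplicity = 2, geometric multiplicity = 2

Determining the block sizes for each eigenvalue:
  λ = 3: one block (gm = 1), so the single block has size am = 3 → block sizes [3]
  λ = 4: gm = am = 2, so every block has size 1 → block sizes [1, 1]

Assembling the blocks gives a Jordan form
J =
  [3, 1, 0, 0, 0]
  [0, 3, 1, 0, 0]
  [0, 0, 3, 0, 0]
  [0, 0, 0, 4, 0]
  [0, 0, 0, 0, 4]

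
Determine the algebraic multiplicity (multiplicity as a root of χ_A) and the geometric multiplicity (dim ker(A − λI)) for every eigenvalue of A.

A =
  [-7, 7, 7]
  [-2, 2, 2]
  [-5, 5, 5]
λ = 0: alg = 3, geom = 2

Step 1 — factor the characteristic polynomial to read off the algebraic multiplicities:
  χ_A(x) = x^3

Step 2 — compute geometric multiplicities via the rank-nullity identity g(λ) = n − rank(A − λI):
  rank(A − (0)·I) = 1, so dim ker(A − (0)·I) = n − 1 = 2

Summary:
  λ = 0: algebraic multiplicity = 3, geometric multiplicity = 2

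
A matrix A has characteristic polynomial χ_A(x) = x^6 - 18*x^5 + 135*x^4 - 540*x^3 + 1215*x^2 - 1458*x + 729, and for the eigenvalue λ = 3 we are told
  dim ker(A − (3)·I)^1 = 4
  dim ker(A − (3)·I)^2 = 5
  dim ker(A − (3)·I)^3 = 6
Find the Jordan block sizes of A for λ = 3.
Block sizes for λ = 3: [3, 1, 1, 1]

From the dimensions of kernels of powers, the number of Jordan blocks of size at least j is d_j − d_{j−1} where d_j = dim ker(N^j) (with d_0 = 0). Computing the differences gives [4, 1, 1].
The number of blocks of size exactly k is (#blocks of size ≥ k) − (#blocks of size ≥ k + 1), so the partition is: 3 block(s) of size 1, 1 block(s) of size 3.
In nonincreasing order the block sizes are [3, 1, 1, 1].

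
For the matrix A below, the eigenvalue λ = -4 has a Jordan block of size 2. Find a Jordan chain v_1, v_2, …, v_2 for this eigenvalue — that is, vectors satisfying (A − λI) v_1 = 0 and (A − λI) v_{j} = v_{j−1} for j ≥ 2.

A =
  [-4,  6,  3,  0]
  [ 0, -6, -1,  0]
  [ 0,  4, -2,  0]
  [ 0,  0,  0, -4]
A Jordan chain for λ = -4 of length 2:
v_1 = (6, -2, 4, 0)ᵀ
v_2 = (0, 1, 0, 0)ᵀ

Let N = A − (-4)·I. We want v_2 with N^2 v_2 = 0 but N^1 v_2 ≠ 0; then v_{j-1} := N · v_j for j = 2, …, 2.

Pick v_2 = (0, 1, 0, 0)ᵀ.
Then v_1 = N · v_2 = (6, -2, 4, 0)ᵀ.

Sanity check: (A − (-4)·I) v_1 = (0, 0, 0, 0)ᵀ = 0. ✓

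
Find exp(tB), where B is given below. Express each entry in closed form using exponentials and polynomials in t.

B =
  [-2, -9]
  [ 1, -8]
e^{tB} =
  [3*t*exp(-5*t) + exp(-5*t), -9*t*exp(-5*t)]
  [t*exp(-5*t), -3*t*exp(-5*t) + exp(-5*t)]

Strategy: write B = P · J · P⁻¹ where J is a Jordan canonical form, so e^{tB} = P · e^{tJ} · P⁻¹, and e^{tJ} can be computed block-by-block.

B has Jordan form
J =
  [-5,  1]
  [ 0, -5]
(up to reordering of blocks).

Per-block formulas:
  For a 2×2 Jordan block J_2(-5): exp(t · J_2(-5)) = e^(-5t)·(I + t·N), where N is the 2×2 nilpotent shift.

After assembling e^{tJ} and conjugating by P, we get:

e^{tB} =
  [3*t*exp(-5*t) + exp(-5*t), -9*t*exp(-5*t)]
  [t*exp(-5*t), -3*t*exp(-5*t) + exp(-5*t)]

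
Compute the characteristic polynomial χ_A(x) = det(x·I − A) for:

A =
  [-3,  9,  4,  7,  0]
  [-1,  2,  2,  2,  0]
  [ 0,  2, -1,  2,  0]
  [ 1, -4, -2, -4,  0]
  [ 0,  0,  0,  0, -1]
x^5 + 7*x^4 + 19*x^3 + 25*x^2 + 16*x + 4

Expanding det(x·I − A) (e.g. by cofactor expansion or by noting that A is similar to its Jordan form J, which has the same characteristic polynomial as A) gives
  χ_A(x) = x^5 + 7*x^4 + 19*x^3 + 25*x^2 + 16*x + 4
which factors as (x + 1)^3*(x + 2)^2. The eigenvalues (with algebraic multiplicities) are λ = -2 with multiplicity 2, λ = -1 with multiplicity 3.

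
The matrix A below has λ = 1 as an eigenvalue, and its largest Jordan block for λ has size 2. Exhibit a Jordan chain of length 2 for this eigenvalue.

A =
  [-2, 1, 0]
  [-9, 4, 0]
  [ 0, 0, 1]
A Jordan chain for λ = 1 of length 2:
v_1 = (-3, -9, 0)ᵀ
v_2 = (1, 0, 0)ᵀ

Let N = A − (1)·I. We want v_2 with N^2 v_2 = 0 but N^1 v_2 ≠ 0; then v_{j-1} := N · v_j for j = 2, …, 2.

Pick v_2 = (1, 0, 0)ᵀ.
Then v_1 = N · v_2 = (-3, -9, 0)ᵀ.

Sanity check: (A − (1)·I) v_1 = (0, 0, 0)ᵀ = 0. ✓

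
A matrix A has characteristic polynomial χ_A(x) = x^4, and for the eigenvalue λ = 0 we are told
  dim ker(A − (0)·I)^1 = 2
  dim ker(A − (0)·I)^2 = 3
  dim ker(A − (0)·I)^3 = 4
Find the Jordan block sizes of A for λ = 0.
Block sizes for λ = 0: [3, 1]

From the dimensions of kernels of powers, the number of Jordan blocks of size at least j is d_j − d_{j−1} where d_j = dim ker(N^j) (with d_0 = 0). Computing the differences gives [2, 1, 1].
The number of blocks of size exactly k is (#blocks of size ≥ k) − (#blocks of size ≥ k + 1), so the partition is: 1 block(s) of size 1, 1 block(s) of size 3.
In nonincreasing order the block sizes are [3, 1].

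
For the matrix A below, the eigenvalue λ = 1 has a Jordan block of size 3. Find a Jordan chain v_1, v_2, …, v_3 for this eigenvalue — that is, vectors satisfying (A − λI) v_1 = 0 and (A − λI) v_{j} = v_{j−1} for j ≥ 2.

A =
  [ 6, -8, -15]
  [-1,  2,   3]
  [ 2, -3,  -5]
A Jordan chain for λ = 1 of length 3:
v_1 = (3, 0, 1)ᵀ
v_2 = (5, -1, 2)ᵀ
v_3 = (1, 0, 0)ᵀ

Let N = A − (1)·I. We want v_3 with N^3 v_3 = 0 but N^2 v_3 ≠ 0; then v_{j-1} := N · v_j for j = 3, …, 2.

Pick v_3 = (1, 0, 0)ᵀ.
Then v_2 = N · v_3 = (5, -1, 2)ᵀ.
Then v_1 = N · v_2 = (3, 0, 1)ᵀ.

Sanity check: (A − (1)·I) v_1 = (0, 0, 0)ᵀ = 0. ✓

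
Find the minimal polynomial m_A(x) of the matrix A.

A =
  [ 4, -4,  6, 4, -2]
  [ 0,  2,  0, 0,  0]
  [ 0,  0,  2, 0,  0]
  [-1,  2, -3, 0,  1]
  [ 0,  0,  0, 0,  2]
x^2 - 4*x + 4

The characteristic polynomial is χ_A(x) = (x - 2)^5, so the eigenvalues are known. The minimal polynomial is
  m_A(x) = Π_λ (x − λ)^{k_λ}
where k_λ is the size of the *largest* Jordan block for λ (equivalently, the smallest k with (A − λI)^k v = 0 for every generalised eigenvector v of λ).

  λ = 2: largest Jordan block has size 2, contributing (x − 2)^2

So m_A(x) = (x - 2)^2 = x^2 - 4*x + 4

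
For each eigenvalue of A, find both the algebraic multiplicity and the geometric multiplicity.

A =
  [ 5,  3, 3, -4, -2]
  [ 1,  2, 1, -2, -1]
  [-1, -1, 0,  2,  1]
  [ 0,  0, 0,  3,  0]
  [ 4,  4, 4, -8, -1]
λ = 1: alg = 3, geom = 1; λ = 3: alg = 2, geom = 2

Step 1 — factor the characteristic polynomial to read off the algebraic multiplicities:
  χ_A(x) = (x - 3)^2*(x - 1)^3

Step 2 — compute geometric multiplicities via the rank-nullity identity g(λ) = n − rank(A − λI):
  rank(A − (1)·I) = 4, so dim ker(A − (1)·I) = n − 4 = 1
  rank(A − (3)·I) = 3, so dim ker(A − (3)·I) = n − 3 = 2

Summary:
  λ = 1: algebraic multiplicity = 3, geometric multiplicity = 1
  λ = 3: algebraic multiplicity = 2, geometric multiplicity = 2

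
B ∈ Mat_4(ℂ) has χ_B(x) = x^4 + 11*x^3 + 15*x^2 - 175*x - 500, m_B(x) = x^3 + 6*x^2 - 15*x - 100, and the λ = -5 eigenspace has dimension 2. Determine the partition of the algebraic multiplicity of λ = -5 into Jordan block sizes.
Block sizes for λ = -5: [2, 1]

Step 1 — from the characteristic polynomial, algebraic multiplicity of λ = -5 is 3. From dim ker(B − (-5)·I) = 2, there are exactly 2 Jordan blocks for λ = -5.
Step 2 — from the minimal polynomial, the factor (x + 5)^2 tells us the largest block for λ = -5 has size 2.
Step 3 — with total size 3, 2 blocks, and largest block 2, the block sizes (in nonincreasing order) are [2, 1].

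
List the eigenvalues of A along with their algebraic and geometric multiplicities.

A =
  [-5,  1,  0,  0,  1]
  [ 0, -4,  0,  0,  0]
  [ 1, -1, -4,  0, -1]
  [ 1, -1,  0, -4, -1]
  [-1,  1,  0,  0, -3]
λ = -4: alg = 5, geom = 4

Step 1 — factor the characteristic polynomial to read off the algebraic multiplicities:
  χ_A(x) = (x + 4)^5

Step 2 — compute geometric multiplicities via the rank-nullity identity g(λ) = n − rank(A − λI):
  rank(A − (-4)·I) = 1, so dim ker(A − (-4)·I) = n − 1 = 4

Summary:
  λ = -4: algebraic multiplicity = 5, geometric multiplicity = 4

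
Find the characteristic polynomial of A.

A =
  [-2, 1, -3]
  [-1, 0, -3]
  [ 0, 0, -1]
x^3 + 3*x^2 + 3*x + 1

Expanding det(x·I − A) (e.g. by cofactor expansion or by noting that A is similar to its Jordan form J, which has the same characteristic polynomial as A) gives
  χ_A(x) = x^3 + 3*x^2 + 3*x + 1
which factors as (x + 1)^3. The eigenvalues (with algebraic multiplicities) are λ = -1 with multiplicity 3.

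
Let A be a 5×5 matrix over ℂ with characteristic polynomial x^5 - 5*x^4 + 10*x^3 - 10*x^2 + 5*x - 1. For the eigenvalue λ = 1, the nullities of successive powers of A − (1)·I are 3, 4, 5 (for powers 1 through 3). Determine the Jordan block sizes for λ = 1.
Block sizes for λ = 1: [3, 1, 1]

From the dimensions of kernels of powers, the number of Jordan blocks of size at least j is d_j − d_{j−1} where d_j = dim ker(N^j) (with d_0 = 0). Computing the differences gives [3, 1, 1].
The number of blocks of size exactly k is (#blocks of size ≥ k) − (#blocks of size ≥ k + 1), so the partition is: 2 block(s) of size 1, 1 block(s) of size 3.
In nonincreasing order the block sizes are [3, 1, 1].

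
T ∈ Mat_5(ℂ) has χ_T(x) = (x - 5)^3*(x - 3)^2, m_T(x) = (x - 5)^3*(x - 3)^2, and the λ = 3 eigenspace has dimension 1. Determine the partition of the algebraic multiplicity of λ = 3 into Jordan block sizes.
Block sizes for λ = 3: [2]

Step 1 — from the characteristic polynomial, algebraic multiplicity of λ = 3 is 2. From dim ker(T − (3)·I) = 1, there are exactly 1 Jordan blocks for λ = 3.
Step 2 — from the minimal polynomial, the factor (x − 3)^2 tells us the largest block for λ = 3 has size 2.
Step 3 — with total size 2, 1 blocks, and largest block 2, the block sizes (in nonincreasing order) are [2].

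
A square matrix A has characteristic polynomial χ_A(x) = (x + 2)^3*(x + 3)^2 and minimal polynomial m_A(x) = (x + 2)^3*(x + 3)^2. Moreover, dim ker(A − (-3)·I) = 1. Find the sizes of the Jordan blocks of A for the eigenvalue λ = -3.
Block sizes for λ = -3: [2]

Step 1 — from the characteristic polynomial, algebraic multiplicity of λ = -3 is 2. From dim ker(A − (-3)·I) = 1, there are exactly 1 Jordan blocks for λ = -3.
Step 2 — from the minimal polynomial, the factor (x + 3)^2 tells us the largest block for λ = -3 has size 2.
Step 3 — with total size 2, 1 blocks, and largest block 2, the block sizes (in nonincreasing order) are [2].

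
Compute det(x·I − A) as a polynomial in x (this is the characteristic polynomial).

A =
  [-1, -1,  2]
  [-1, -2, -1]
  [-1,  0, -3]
x^3 + 6*x^2 + 12*x + 8

Expanding det(x·I − A) (e.g. by cofactor expansion or by noting that A is similar to its Jordan form J, which has the same characteristic polynomial as A) gives
  χ_A(x) = x^3 + 6*x^2 + 12*x + 8
which factors as (x + 2)^3. The eigenvalues (with algebraic multiplicities) are λ = -2 with multiplicity 3.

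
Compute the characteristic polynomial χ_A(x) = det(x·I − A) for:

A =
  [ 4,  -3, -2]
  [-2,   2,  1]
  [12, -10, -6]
x^3

Expanding det(x·I − A) (e.g. by cofactor expansion or by noting that A is similar to its Jordan form J, which has the same characteristic polynomial as A) gives
  χ_A(x) = x^3
which factors as x^3. The eigenvalues (with algebraic multiplicities) are λ = 0 with multiplicity 3.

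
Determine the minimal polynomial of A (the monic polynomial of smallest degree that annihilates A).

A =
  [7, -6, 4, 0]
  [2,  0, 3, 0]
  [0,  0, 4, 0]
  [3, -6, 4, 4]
x^3 - 11*x^2 + 40*x - 48

The characteristic polynomial is χ_A(x) = (x - 4)^3*(x - 3), so the eigenvalues are known. The minimal polynomial is
  m_A(x) = Π_λ (x − λ)^{k_λ}
where k_λ is the size of the *largest* Jordan block for λ (equivalently, the smallest k with (A − λI)^k v = 0 for every generalised eigenvector v of λ).

  λ = 3: largest Jordan block has size 1, contributing (x − 3)
  λ = 4: largest Jordan block has size 2, contributing (x − 4)^2

So m_A(x) = (x - 4)^2*(x - 3) = x^3 - 11*x^2 + 40*x - 48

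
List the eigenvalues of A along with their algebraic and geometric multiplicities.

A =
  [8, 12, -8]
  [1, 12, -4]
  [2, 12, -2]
λ = 6: alg = 3, geom = 2

Step 1 — factor the characteristic polynomial to read off the algebraic multiplicities:
  χ_A(x) = (x - 6)^3

Step 2 — compute geometric multiplicities via the rank-nullity identity g(λ) = n − rank(A − λI):
  rank(A − (6)·I) = 1, so dim ker(A − (6)·I) = n − 1 = 2

Summary:
  λ = 6: algebraic multiplicity = 3, geometric multiplicity = 2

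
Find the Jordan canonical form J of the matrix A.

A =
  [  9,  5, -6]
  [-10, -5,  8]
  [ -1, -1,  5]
J_3(3)

The characteristic polynomial is
  det(x·I − A) = x^3 - 9*x^2 + 27*x - 27 = (x - 3)^3

Eigenvalues and multiplicities (the geometric multiplicity of λ is n − rank(A − λI), which equals the number of Jordan blocks for λ):
  λ = 3: algebraic multiplicity = 3, geometric multiplicity = 1

Determining the block sizes for each eigenvalue:
  λ = 3: one block (gm = 1), so the single block has size am = 3 → block sizes [3]

Assembling the blocks gives a Jordan form
J =
  [3, 1, 0]
  [0, 3, 1]
  [0, 0, 3]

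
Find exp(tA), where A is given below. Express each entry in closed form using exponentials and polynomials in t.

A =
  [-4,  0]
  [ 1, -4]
e^{tA} =
  [exp(-4*t), 0]
  [t*exp(-4*t), exp(-4*t)]

Strategy: write A = P · J · P⁻¹ where J is a Jordan canonical form, so e^{tA} = P · e^{tJ} · P⁻¹, and e^{tJ} can be computed block-by-block.

A has Jordan form
J =
  [-4,  1]
  [ 0, -4]
(up to reordering of blocks).

Per-block formulas:
  For a 2×2 Jordan block J_2(-4): exp(t · J_2(-4)) = e^(-4t)·(I + t·N), where N is the 2×2 nilpotent shift.

After assembling e^{tJ} and conjugating by P, we get:

e^{tA} =
  [exp(-4*t), 0]
  [t*exp(-4*t), exp(-4*t)]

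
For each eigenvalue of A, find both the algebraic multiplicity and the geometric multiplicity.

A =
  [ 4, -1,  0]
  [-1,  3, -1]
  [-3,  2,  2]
λ = 3: alg = 3, geom = 1

Step 1 — factor the characteristic polynomial to read off the algebraic multiplicities:
  χ_A(x) = (x - 3)^3

Step 2 — compute geometric multiplicities via the rank-nullity identity g(λ) = n − rank(A − λI):
  rank(A − (3)·I) = 2, so dim ker(A − (3)·I) = n − 2 = 1

Summary:
  λ = 3: algebraic multiplicity = 3, geometric multiplicity = 1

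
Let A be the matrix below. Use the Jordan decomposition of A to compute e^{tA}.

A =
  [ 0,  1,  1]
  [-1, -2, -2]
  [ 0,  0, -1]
e^{tA} =
  [t*exp(-t) + exp(-t), t*exp(-t), -t^2*exp(-t)/2 + t*exp(-t)]
  [-t*exp(-t), -t*exp(-t) + exp(-t), t^2*exp(-t)/2 - 2*t*exp(-t)]
  [0, 0, exp(-t)]

Strategy: write A = P · J · P⁻¹ where J is a Jordan canonical form, so e^{tA} = P · e^{tJ} · P⁻¹, and e^{tJ} can be computed block-by-block.

A has Jordan form
J =
  [-1,  1,  0]
  [ 0, -1,  1]
  [ 0,  0, -1]
(up to reordering of blocks).

Per-block formulas:
  For a 3×3 Jordan block J_3(-1): exp(t · J_3(-1)) = e^(-1t)·(I + t·N + (t^2/2)·N^2), where N is the 3×3 nilpotent shift.

After assembling e^{tJ} and conjugating by P, we get:

e^{tA} =
  [t*exp(-t) + exp(-t), t*exp(-t), -t^2*exp(-t)/2 + t*exp(-t)]
  [-t*exp(-t), -t*exp(-t) + exp(-t), t^2*exp(-t)/2 - 2*t*exp(-t)]
  [0, 0, exp(-t)]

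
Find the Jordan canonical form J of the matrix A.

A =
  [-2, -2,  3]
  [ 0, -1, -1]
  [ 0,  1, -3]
J_3(-2)

The characteristic polynomial is
  det(x·I − A) = x^3 + 6*x^2 + 12*x + 8 = (x + 2)^3

Eigenvalues and multiplicities (the geometric multiplicity of λ is n − rank(A − λI), which equals the number of Jordan blocks for λ):
  λ = -2: algebraic multiplicity = 3, geometric multiplicity = 1

Determining the block sizes for each eigenvalue:
  λ = -2: one block (gm = 1), so the single block has size am = 3 → block sizes [3]

Assembling the blocks gives a Jordan form
J =
  [-2,  1,  0]
  [ 0, -2,  1]
  [ 0,  0, -2]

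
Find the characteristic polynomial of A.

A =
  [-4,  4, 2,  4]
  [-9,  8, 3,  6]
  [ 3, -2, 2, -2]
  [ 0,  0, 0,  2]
x^4 - 8*x^3 + 24*x^2 - 32*x + 16

Expanding det(x·I − A) (e.g. by cofactor expansion or by noting that A is similar to its Jordan form J, which has the same characteristic polynomial as A) gives
  χ_A(x) = x^4 - 8*x^3 + 24*x^2 - 32*x + 16
which factors as (x - 2)^4. The eigenvalues (with algebraic multiplicities) are λ = 2 with multiplicity 4.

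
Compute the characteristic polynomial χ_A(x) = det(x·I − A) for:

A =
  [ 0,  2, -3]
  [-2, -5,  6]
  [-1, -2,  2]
x^3 + 3*x^2 + 3*x + 1

Expanding det(x·I − A) (e.g. by cofactor expansion or by noting that A is similar to its Jordan form J, which has the same characteristic polynomial as A) gives
  χ_A(x) = x^3 + 3*x^2 + 3*x + 1
which factors as (x + 1)^3. The eigenvalues (with algebraic multiplicities) are λ = -1 with multiplicity 3.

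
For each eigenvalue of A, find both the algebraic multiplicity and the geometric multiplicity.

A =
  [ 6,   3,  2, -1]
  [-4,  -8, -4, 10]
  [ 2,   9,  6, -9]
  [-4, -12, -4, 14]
λ = 4: alg = 3, geom = 2; λ = 6: alg = 1, geom = 1

Step 1 — factor the characteristic polynomial to read off the algebraic multiplicities:
  χ_A(x) = (x - 6)*(x - 4)^3

Step 2 — compute geometric multiplicities via the rank-nullity identity g(λ) = n − rank(A − λI):
  rank(A − (4)·I) = 2, so dim ker(A − (4)·I) = n − 2 = 2
  rank(A − (6)·I) = 3, so dim ker(A − (6)·I) = n − 3 = 1

Summary:
  λ = 4: algebraic multiplicity = 3, geometric multiplicity = 2
  λ = 6: algebraic multiplicity = 1, geometric multiplicity = 1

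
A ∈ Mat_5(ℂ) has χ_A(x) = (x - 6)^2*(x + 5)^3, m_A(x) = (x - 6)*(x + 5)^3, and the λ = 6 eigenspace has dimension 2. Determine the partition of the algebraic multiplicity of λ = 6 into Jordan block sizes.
Block sizes for λ = 6: [1, 1]

Step 1 — from the characteristic polynomial, algebraic multiplicity of λ = 6 is 2. From dim ker(A − (6)·I) = 2, there are exactly 2 Jordan blocks for λ = 6.
Step 2 — from the minimal polynomial, the factor (x − 6) tells us the largest block for λ = 6 has size 1.
Step 3 — with total size 2, 2 blocks, and largest block 1, the block sizes (in nonincreasing order) are [1, 1].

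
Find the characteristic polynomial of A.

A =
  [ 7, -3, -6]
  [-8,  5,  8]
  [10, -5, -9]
x^3 - 3*x^2 + 3*x - 1

Expanding det(x·I − A) (e.g. by cofactor expansion or by noting that A is similar to its Jordan form J, which has the same characteristic polynomial as A) gives
  χ_A(x) = x^3 - 3*x^2 + 3*x - 1
which factors as (x - 1)^3. The eigenvalues (with algebraic multiplicities) are λ = 1 with multiplicity 3.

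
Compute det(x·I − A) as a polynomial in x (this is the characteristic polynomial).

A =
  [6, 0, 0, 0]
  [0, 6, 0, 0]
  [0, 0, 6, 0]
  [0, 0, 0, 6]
x^4 - 24*x^3 + 216*x^2 - 864*x + 1296

Expanding det(x·I − A) (e.g. by cofactor expansion or by noting that A is similar to its Jordan form J, which has the same characteristic polynomial as A) gives
  χ_A(x) = x^4 - 24*x^3 + 216*x^2 - 864*x + 1296
which factors as (x - 6)^4. The eigenvalues (with algebraic multiplicities) are λ = 6 with multiplicity 4.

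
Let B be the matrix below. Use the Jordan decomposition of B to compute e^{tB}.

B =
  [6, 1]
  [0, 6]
e^{tB} =
  [exp(6*t), t*exp(6*t)]
  [0, exp(6*t)]

Strategy: write B = P · J · P⁻¹ where J is a Jordan canonical form, so e^{tB} = P · e^{tJ} · P⁻¹, and e^{tJ} can be computed block-by-block.

B has Jordan form
J =
  [6, 1]
  [0, 6]
(up to reordering of blocks).

Per-block formulas:
  For a 2×2 Jordan block J_2(6): exp(t · J_2(6)) = e^(6t)·(I + t·N), where N is the 2×2 nilpotent shift.

After assembling e^{tJ} and conjugating by P, we get:

e^{tB} =
  [exp(6*t), t*exp(6*t)]
  [0, exp(6*t)]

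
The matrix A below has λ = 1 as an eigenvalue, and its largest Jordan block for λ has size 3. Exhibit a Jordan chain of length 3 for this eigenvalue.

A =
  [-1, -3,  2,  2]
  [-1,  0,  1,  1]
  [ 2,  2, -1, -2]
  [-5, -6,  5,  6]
A Jordan chain for λ = 1 of length 3:
v_1 = (1, 0, 0, 1)ᵀ
v_2 = (-2, -1, 2, -5)ᵀ
v_3 = (1, 0, 0, 0)ᵀ

Let N = A − (1)·I. We want v_3 with N^3 v_3 = 0 but N^2 v_3 ≠ 0; then v_{j-1} := N · v_j for j = 3, …, 2.

Pick v_3 = (1, 0, 0, 0)ᵀ.
Then v_2 = N · v_3 = (-2, -1, 2, -5)ᵀ.
Then v_1 = N · v_2 = (1, 0, 0, 1)ᵀ.

Sanity check: (A − (1)·I) v_1 = (0, 0, 0, 0)ᵀ = 0. ✓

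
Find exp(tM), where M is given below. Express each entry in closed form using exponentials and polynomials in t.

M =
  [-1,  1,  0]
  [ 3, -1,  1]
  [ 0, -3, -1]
e^{tM} =
  [3*t^2*exp(-t)/2 + exp(-t), t*exp(-t), t^2*exp(-t)/2]
  [3*t*exp(-t), exp(-t), t*exp(-t)]
  [-9*t^2*exp(-t)/2, -3*t*exp(-t), -3*t^2*exp(-t)/2 + exp(-t)]

Strategy: write M = P · J · P⁻¹ where J is a Jordan canonical form, so e^{tM} = P · e^{tJ} · P⁻¹, and e^{tJ} can be computed block-by-block.

M has Jordan form
J =
  [-1,  1,  0]
  [ 0, -1,  1]
  [ 0,  0, -1]
(up to reordering of blocks).

Per-block formulas:
  For a 3×3 Jordan block J_3(-1): exp(t · J_3(-1)) = e^(-1t)·(I + t·N + (t^2/2)·N^2), where N is the 3×3 nilpotent shift.

After assembling e^{tJ} and conjugating by P, we get:

e^{tM} =
  [3*t^2*exp(-t)/2 + exp(-t), t*exp(-t), t^2*exp(-t)/2]
  [3*t*exp(-t), exp(-t), t*exp(-t)]
  [-9*t^2*exp(-t)/2, -3*t*exp(-t), -3*t^2*exp(-t)/2 + exp(-t)]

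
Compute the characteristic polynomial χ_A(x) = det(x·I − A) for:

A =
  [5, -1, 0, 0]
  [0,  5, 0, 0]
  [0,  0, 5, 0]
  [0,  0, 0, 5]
x^4 - 20*x^3 + 150*x^2 - 500*x + 625

Expanding det(x·I − A) (e.g. by cofactor expansion or by noting that A is similar to its Jordan form J, which has the same characteristic polynomial as A) gives
  χ_A(x) = x^4 - 20*x^3 + 150*x^2 - 500*x + 625
which factors as (x - 5)^4. The eigenvalues (with algebraic multiplicities) are λ = 5 with multiplicity 4.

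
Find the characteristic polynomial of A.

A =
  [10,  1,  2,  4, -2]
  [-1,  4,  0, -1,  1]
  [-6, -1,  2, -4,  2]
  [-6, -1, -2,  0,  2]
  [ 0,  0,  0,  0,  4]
x^5 - 20*x^4 + 160*x^3 - 640*x^2 + 1280*x - 1024

Expanding det(x·I − A) (e.g. by cofactor expansion or by noting that A is similar to its Jordan form J, which has the same characteristic polynomial as A) gives
  χ_A(x) = x^5 - 20*x^4 + 160*x^3 - 640*x^2 + 1280*x - 1024
which factors as (x - 4)^5. The eigenvalues (with algebraic multiplicities) are λ = 4 with multiplicity 5.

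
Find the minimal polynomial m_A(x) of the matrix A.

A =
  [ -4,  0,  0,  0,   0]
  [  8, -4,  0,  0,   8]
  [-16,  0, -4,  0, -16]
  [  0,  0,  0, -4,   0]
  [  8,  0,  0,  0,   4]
x^2 - 16

The characteristic polynomial is χ_A(x) = (x - 4)*(x + 4)^4, so the eigenvalues are known. The minimal polynomial is
  m_A(x) = Π_λ (x − λ)^{k_λ}
where k_λ is the size of the *largest* Jordan block for λ (equivalently, the smallest k with (A − λI)^k v = 0 for every generalised eigenvector v of λ).

  λ = -4: largest Jordan block has size 1, contributing (x + 4)
  λ = 4: largest Jordan block has size 1, contributing (x − 4)

So m_A(x) = (x - 4)*(x + 4) = x^2 - 16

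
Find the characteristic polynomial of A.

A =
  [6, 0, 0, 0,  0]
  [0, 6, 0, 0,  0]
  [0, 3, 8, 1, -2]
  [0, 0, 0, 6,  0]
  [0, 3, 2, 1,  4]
x^5 - 30*x^4 + 360*x^3 - 2160*x^2 + 6480*x - 7776

Expanding det(x·I − A) (e.g. by cofactor expansion or by noting that A is similar to its Jordan form J, which has the same characteristic polynomial as A) gives
  χ_A(x) = x^5 - 30*x^4 + 360*x^3 - 2160*x^2 + 6480*x - 7776
which factors as (x - 6)^5. The eigenvalues (with algebraic multiplicities) are λ = 6 with multiplicity 5.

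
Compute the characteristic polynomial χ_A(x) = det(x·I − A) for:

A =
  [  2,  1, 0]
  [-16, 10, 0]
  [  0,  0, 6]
x^3 - 18*x^2 + 108*x - 216

Expanding det(x·I − A) (e.g. by cofactor expansion or by noting that A is similar to its Jordan form J, which has the same characteristic polynomial as A) gives
  χ_A(x) = x^3 - 18*x^2 + 108*x - 216
which factors as (x - 6)^3. The eigenvalues (with algebraic multiplicities) are λ = 6 with multiplicity 3.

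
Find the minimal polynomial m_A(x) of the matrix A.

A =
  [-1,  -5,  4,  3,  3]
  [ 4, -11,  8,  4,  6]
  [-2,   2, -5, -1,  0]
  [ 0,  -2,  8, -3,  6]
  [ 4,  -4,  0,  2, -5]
x^2 + 10*x + 25

The characteristic polynomial is χ_A(x) = (x + 5)^5, so the eigenvalues are known. The minimal polynomial is
  m_A(x) = Π_λ (x − λ)^{k_λ}
where k_λ is the size of the *largest* Jordan block for λ (equivalently, the smallest k with (A − λI)^k v = 0 for every generalised eigenvector v of λ).

  λ = -5: largest Jordan block has size 2, contributing (x + 5)^2

So m_A(x) = (x + 5)^2 = x^2 + 10*x + 25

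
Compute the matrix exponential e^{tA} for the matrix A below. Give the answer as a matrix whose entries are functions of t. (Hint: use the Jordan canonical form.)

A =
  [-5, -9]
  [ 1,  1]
e^{tA} =
  [-3*t*exp(-2*t) + exp(-2*t), -9*t*exp(-2*t)]
  [t*exp(-2*t), 3*t*exp(-2*t) + exp(-2*t)]

Strategy: write A = P · J · P⁻¹ where J is a Jordan canonical form, so e^{tA} = P · e^{tJ} · P⁻¹, and e^{tJ} can be computed block-by-block.

A has Jordan form
J =
  [-2,  1]
  [ 0, -2]
(up to reordering of blocks).

Per-block formulas:
  For a 2×2 Jordan block J_2(-2): exp(t · J_2(-2)) = e^(-2t)·(I + t·N), where N is the 2×2 nilpotent shift.

After assembling e^{tJ} and conjugating by P, we get:

e^{tA} =
  [-3*t*exp(-2*t) + exp(-2*t), -9*t*exp(-2*t)]
  [t*exp(-2*t), 3*t*exp(-2*t) + exp(-2*t)]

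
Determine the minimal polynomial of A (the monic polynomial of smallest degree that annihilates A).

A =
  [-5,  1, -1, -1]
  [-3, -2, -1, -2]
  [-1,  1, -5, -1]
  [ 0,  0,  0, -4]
x^3 + 12*x^2 + 48*x + 64

The characteristic polynomial is χ_A(x) = (x + 4)^4, so the eigenvalues are known. The minimal polynomial is
  m_A(x) = Π_λ (x − λ)^{k_λ}
where k_λ is the size of the *largest* Jordan block for λ (equivalently, the smallest k with (A − λI)^k v = 0 for every generalised eigenvector v of λ).

  λ = -4: largest Jordan block has size 3, contributing (x + 4)^3

So m_A(x) = (x + 4)^3 = x^3 + 12*x^2 + 48*x + 64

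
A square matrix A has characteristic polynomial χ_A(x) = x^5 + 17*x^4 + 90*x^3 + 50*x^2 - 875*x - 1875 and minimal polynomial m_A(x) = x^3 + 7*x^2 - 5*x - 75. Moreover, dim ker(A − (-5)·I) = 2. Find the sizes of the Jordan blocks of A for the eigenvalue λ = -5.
Block sizes for λ = -5: [2, 2]

Step 1 — from the characteristic polynomial, algebraic multiplicity of λ = -5 is 4. From dim ker(A − (-5)·I) = 2, there are exactly 2 Jordan blocks for λ = -5.
Step 2 — from the minimal polynomial, the factor (x + 5)^2 tells us the largest block for λ = -5 has size 2.
Step 3 — with total size 4, 2 blocks, and largest block 2, the block sizes (in nonincreasing order) are [2, 2].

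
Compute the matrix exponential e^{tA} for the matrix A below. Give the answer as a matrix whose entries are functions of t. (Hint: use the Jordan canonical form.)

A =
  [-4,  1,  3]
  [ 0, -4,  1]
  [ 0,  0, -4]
e^{tA} =
  [exp(-4*t), t*exp(-4*t), t^2*exp(-4*t)/2 + 3*t*exp(-4*t)]
  [0, exp(-4*t), t*exp(-4*t)]
  [0, 0, exp(-4*t)]

Strategy: write A = P · J · P⁻¹ where J is a Jordan canonical form, so e^{tA} = P · e^{tJ} · P⁻¹, and e^{tJ} can be computed block-by-block.

A has Jordan form
J =
  [-4,  1,  0]
  [ 0, -4,  1]
  [ 0,  0, -4]
(up to reordering of blocks).

Per-block formulas:
  For a 3×3 Jordan block J_3(-4): exp(t · J_3(-4)) = e^(-4t)·(I + t·N + (t^2/2)·N^2), where N is the 3×3 nilpotent shift.

After assembling e^{tJ} and conjugating by P, we get:

e^{tA} =
  [exp(-4*t), t*exp(-4*t), t^2*exp(-4*t)/2 + 3*t*exp(-4*t)]
  [0, exp(-4*t), t*exp(-4*t)]
  [0, 0, exp(-4*t)]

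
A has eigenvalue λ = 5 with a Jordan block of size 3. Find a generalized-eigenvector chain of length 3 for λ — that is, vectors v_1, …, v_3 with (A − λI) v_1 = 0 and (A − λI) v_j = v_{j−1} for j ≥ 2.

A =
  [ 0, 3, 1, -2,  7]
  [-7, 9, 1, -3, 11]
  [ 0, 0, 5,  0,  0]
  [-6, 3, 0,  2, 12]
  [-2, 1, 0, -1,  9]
A Jordan chain for λ = 5 of length 3:
v_1 = (2, 3, 0, 3, 1)ᵀ
v_2 = (-5, -7, 0, -6, -2)ᵀ
v_3 = (1, 0, 0, 0, 0)ᵀ

Let N = A − (5)·I. We want v_3 with N^3 v_3 = 0 but N^2 v_3 ≠ 0; then v_{j-1} := N · v_j for j = 3, …, 2.

Pick v_3 = (1, 0, 0, 0, 0)ᵀ.
Then v_2 = N · v_3 = (-5, -7, 0, -6, -2)ᵀ.
Then v_1 = N · v_2 = (2, 3, 0, 3, 1)ᵀ.

Sanity check: (A − (5)·I) v_1 = (0, 0, 0, 0, 0)ᵀ = 0. ✓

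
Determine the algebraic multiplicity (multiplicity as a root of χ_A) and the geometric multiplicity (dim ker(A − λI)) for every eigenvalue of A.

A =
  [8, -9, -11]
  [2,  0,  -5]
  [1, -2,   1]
λ = 3: alg = 3, geom = 1

Step 1 — factor the characteristic polynomial to read off the algebraic multiplicities:
  χ_A(x) = (x - 3)^3

Step 2 — compute geometric multiplicities via the rank-nullity identity g(λ) = n − rank(A − λI):
  rank(A − (3)·I) = 2, so dim ker(A − (3)·I) = n − 2 = 1

Summary:
  λ = 3: algebraic multiplicity = 3, geometric multiplicity = 1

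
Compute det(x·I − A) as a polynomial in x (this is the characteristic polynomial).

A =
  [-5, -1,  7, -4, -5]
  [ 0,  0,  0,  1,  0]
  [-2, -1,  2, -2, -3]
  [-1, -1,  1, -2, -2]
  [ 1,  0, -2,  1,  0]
x^5 + 5*x^4 + 10*x^3 + 10*x^2 + 5*x + 1

Expanding det(x·I − A) (e.g. by cofactor expansion or by noting that A is similar to its Jordan form J, which has the same characteristic polynomial as A) gives
  χ_A(x) = x^5 + 5*x^4 + 10*x^3 + 10*x^2 + 5*x + 1
which factors as (x + 1)^5. The eigenvalues (with algebraic multiplicities) are λ = -1 with multiplicity 5.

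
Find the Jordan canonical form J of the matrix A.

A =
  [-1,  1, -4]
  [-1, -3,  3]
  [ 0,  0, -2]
J_3(-2)

The characteristic polynomial is
  det(x·I − A) = x^3 + 6*x^2 + 12*x + 8 = (x + 2)^3

Eigenvalues and multiplicities (the geometric multiplicity of λ is n − rank(A − λI), which equals the number of Jordan blocks for λ):
  λ = -2: algebraic multiplicity = 3, geometric multiplicity = 1

Determining the block sizes for each eigenvalue:
  λ = -2: one block (gm = 1), so the single block has size am = 3 → block sizes [3]

Assembling the blocks gives a Jordan form
J =
  [-2,  1,  0]
  [ 0, -2,  1]
  [ 0,  0, -2]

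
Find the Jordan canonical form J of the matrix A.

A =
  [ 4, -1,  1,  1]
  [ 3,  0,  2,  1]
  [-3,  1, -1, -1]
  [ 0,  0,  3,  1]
J_3(1) ⊕ J_1(1)

The characteristic polynomial is
  det(x·I − A) = x^4 - 4*x^3 + 6*x^2 - 4*x + 1 = (x - 1)^4

Eigenvalues and multiplicities (the geometric multiplicity of λ is n − rank(A − λI), which equals the number of Jordan blocks for λ):
  λ = 1: algebraic multiplicity = 4, geometric multiplicity = 2

Determining the block sizes for each eigenvalue:
  λ = 1: with am = 4 and gm = 2, the partition is not yet determined (e.g. several partitions of 4 into 2 parts exist). Let N = A − (1)·I. Computing rank(N^1) = 2, rank(N^2) = 1, rank(N^3) = 0; the number of blocks of size ≥ j is rank(N^{j−1}) − rank(N^j), giving [2, 1, 1]. So we have 1 block(s) of size 3, 1 block(s) of size 1 → block sizes [3, 1]

Assembling the blocks gives a Jordan form
J =
  [1, 1, 0, 0]
  [0, 1, 1, 0]
  [0, 0, 1, 0]
  [0, 0, 0, 1]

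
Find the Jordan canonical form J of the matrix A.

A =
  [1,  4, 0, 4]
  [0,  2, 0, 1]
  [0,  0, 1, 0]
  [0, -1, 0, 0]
J_2(1) ⊕ J_1(1) ⊕ J_1(1)

The characteristic polynomial is
  det(x·I − A) = x^4 - 4*x^3 + 6*x^2 - 4*x + 1 = (x - 1)^4

Eigenvalues and multiplicities (the geometric multiplicity of λ is n − rank(A − λI), which equals the number of Jordan blocks for λ):
  λ = 1: algebraic multiplicity = 4, geometric multiplicity = 3

Determining the block sizes for each eigenvalue:
  λ = 1: 3 blocks summing to 4 forces exactly one block of size 2 and the rest size 1 → block sizes [2, 1, 1]

Assembling the blocks gives a Jordan form
J =
  [1, 1, 0, 0]
  [0, 1, 0, 0]
  [0, 0, 1, 0]
  [0, 0, 0, 1]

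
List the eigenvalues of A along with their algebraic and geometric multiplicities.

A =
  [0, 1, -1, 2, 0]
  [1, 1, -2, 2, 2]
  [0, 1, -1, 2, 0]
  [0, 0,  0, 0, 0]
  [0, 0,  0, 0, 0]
λ = 0: alg = 5, geom = 3

Step 1 — factor the characteristic polynomial to read off the algebraic multiplicities:
  χ_A(x) = x^5

Step 2 — compute geometric multiplicities via the rank-nullity identity g(λ) = n − rank(A − λI):
  rank(A − (0)·I) = 2, so dim ker(A − (0)·I) = n − 2 = 3

Summary:
  λ = 0: algebraic multiplicity = 5, geometric multiplicity = 3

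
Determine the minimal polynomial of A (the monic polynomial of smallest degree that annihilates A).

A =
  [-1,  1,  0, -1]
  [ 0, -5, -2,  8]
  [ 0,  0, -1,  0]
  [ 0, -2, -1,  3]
x^3 + 3*x^2 + 3*x + 1

The characteristic polynomial is χ_A(x) = (x + 1)^4, so the eigenvalues are known. The minimal polynomial is
  m_A(x) = Π_λ (x − λ)^{k_λ}
where k_λ is the size of the *largest* Jordan block for λ (equivalently, the smallest k with (A − λI)^k v = 0 for every generalised eigenvector v of λ).

  λ = -1: largest Jordan block has size 3, contributing (x + 1)^3

So m_A(x) = (x + 1)^3 = x^3 + 3*x^2 + 3*x + 1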